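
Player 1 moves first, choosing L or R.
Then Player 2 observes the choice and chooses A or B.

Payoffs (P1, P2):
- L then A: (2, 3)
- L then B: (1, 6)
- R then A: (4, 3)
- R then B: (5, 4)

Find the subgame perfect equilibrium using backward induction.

P1 plays R, P2 plays B after L and B after R; Payoff (5, 4)

Work:
Backward induction:
After L: P2 chooses B → P1 gets 1
After R: P2 chooses B → P1 gets 5
P1 chooses R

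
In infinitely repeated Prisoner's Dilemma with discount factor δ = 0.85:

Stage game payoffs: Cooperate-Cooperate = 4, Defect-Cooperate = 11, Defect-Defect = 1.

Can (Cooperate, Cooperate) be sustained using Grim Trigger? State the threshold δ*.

δ* = 0.7; since δ = 0.85 ≥ 0.7, cooperation can be sustained

Work:
For Grim Trigger:
Cooperate forever: 4/(1-δ)
Defect then punished: 11 + 1·δ/(1-δ)
Need: 4/(1-δ) ≥ 11 + 1·δ/(1-δ)
Solving: δ ≥ (T-R)/(T-P) = (11-4)/(11-1) = 0.7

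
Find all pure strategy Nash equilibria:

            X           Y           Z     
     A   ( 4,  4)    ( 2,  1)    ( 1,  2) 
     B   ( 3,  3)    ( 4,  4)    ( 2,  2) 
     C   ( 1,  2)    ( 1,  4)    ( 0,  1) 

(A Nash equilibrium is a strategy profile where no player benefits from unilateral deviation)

Nash equilibrium: (A, X), (B, Y)

Work:
Best responses:
  P1 vs X: payoffs [4, 3, 1] → best response A (payoff 4)
  P1 vs Y: payoffs [2, 4, 1] → best response B (payoff 4)
  P1 vs Z: payoffs [1, 2, 0] → best response B (payoff 2)
  P2 vs A: payoffs [4, 1, 2] → best response X (payoff 4)
  P2 vs B: payoffs [3, 4, 2] → best response Y (payoff 4)
  P2 vs C: payoffs [2, 4, 1] → best response Y (payoff 4)
Mutual best responses: (A,X), (B,Y) → Nash equilibria.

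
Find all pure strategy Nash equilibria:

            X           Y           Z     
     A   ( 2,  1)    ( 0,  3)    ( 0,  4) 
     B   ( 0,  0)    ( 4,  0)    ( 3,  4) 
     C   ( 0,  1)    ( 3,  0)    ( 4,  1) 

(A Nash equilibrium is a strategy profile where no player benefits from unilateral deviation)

Nash equilibrium: (C, Z)

Work:
Best responses:
  P1 vs X: payoffs [2, 0, 0] → best response A (payoff 2)
  P1 vs Y: payoffs [0, 4, 3] → best response B (payoff 4)
  P1 vs Z: payoffs [0, 3, 4] → best response C (payoff 4)
  P2 vs A: payoffs [1, 3, 4] → best response Z (payoff 4)
  P2 vs B: payoffs [0, 0, 4] → best response Z (payoff 4)
  P2 vs C: payoffs [1, 0, 1] → best response X/Z (payoff 1)
Mutual best responses: (C,Z) → Nash equilibria.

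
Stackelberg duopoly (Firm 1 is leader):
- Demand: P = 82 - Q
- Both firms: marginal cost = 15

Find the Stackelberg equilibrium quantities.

q₁* (leader) = 33.5, q₂* (follower) = 16.75

Work:
Follower's reaction: q₂ = (a - c - q₁)/2
Leader substitutes: π₁ = q₁·(a - q₁ - (a-c-q₁)/2 - c)
FOC: q₁* = (82 - 15)/2 = 33.50
Then: q₂* = (82 - 15 - 33.5)/2 = 16.75
Leader has first-mover advantage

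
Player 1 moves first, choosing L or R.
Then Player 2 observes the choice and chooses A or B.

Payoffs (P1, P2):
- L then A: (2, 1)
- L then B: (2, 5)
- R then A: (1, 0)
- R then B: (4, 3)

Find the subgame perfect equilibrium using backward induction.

P1 plays R, P2 plays B after L and B after R; Payoff (4, 3)

Work:
Backward induction:
After L: P2 chooses B → P1 gets 2
After R: P2 chooses B → P1 gets 4
P1 chooses R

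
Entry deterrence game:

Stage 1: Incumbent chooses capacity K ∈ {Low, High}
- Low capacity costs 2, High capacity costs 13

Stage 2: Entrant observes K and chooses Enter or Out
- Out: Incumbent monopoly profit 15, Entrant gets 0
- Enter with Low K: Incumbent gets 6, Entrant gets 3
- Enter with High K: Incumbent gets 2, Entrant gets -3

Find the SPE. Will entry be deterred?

SPE: (Low, Enter|Low, Out|High); Entry not deterred. Incumbent net profit = 4, Entrant gets 3

Work:
After Low K: Entrant enters (3 > 0)
After High K: Entrant stays out (-3 < 0)
Incumbent: Low → 6−2=4, High → 15−13=2
Incumbent chooses Low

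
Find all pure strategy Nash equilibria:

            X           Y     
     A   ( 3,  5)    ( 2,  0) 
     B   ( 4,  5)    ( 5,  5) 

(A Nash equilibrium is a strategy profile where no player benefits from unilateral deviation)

Nash equilibrium: (B, X), (B, Y)

Work:
Best responses:
  P1 vs X: payoffs [3, 4] → best response B (payoff 4)
  P1 vs Y: payoffs [2, 5] → best response B (payoff 5)
  P2 vs A: payoffs [5, 0] → best response X (payoff 5)
  P2 vs B: payoffs [5, 5] → best response X/Y (payoff 5)
Mutual best responses: (B,X), (B,Y) → Nash equilibria.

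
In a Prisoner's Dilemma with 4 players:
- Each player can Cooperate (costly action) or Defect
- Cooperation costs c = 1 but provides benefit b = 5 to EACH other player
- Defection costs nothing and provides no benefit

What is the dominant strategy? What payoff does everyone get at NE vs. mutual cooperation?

Dominant: Defect; NE payoff = 0; Coop payoff = 14

Work:
Defect dominates (saves cost c = 1, benefit to others is external)
NE: All defect → everyone gets 0
If all cooperate: each receives (3)×5 - 1 = 14
Social dilemma: 14 > 0 but NE gives 0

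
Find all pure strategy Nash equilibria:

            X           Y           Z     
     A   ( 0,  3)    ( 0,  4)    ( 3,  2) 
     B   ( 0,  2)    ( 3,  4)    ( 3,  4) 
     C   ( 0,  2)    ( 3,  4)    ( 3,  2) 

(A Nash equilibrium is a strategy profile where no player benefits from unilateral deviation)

Nash equilibrium: (B, Y), (B, Z), (C, Y)

Work:
Best responses:
  P1 vs X: payoffs [0, 0, 0] → best response A/B/C (payoff 0)
  P1 vs Y: payoffs [0, 3, 3] → best response B/C (payoff 3)
  P1 vs Z: payoffs [3, 3, 3] → best response A/B/C (payoff 3)
  P2 vs A: payoffs [3, 4, 2] → best response Y (payoff 4)
  P2 vs B: payoffs [2, 4, 4] → best response Y/Z (payoff 4)
  P2 vs C: payoffs [2, 4, 2] → best response Y (payoff 4)
Mutual best responses: (B,Y), (B,Z), (C,Y) → Nash equilibria.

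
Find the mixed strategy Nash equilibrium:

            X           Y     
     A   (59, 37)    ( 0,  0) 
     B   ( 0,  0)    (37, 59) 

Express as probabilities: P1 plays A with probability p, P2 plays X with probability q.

p = 0.6146, q = 0.3854

Work:
Find probabilities that make opponent indifferent:
P2 chooses q to make P1 indifferent between A and B
P1 chooses p to make P2 indifferent between X and Y
Mixed NE: P1 plays (A: 0.6146, B: 0.3854), P2 plays (X: 0.3854, Y: 0.6146)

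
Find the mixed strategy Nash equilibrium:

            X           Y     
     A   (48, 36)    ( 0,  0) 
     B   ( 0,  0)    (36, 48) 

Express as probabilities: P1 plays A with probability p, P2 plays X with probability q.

p = 0.5714, q = 0.4286

Work:
Find probabilities that make opponent indifferent:
P2 chooses q to make P1 indifferent between A and B
P1 chooses p to make P2 indifferent between X and Y
Mixed NE: P1 plays (A: 0.5714, B: 0.4286), P2 plays (X: 0.4286, Y: 0.5714)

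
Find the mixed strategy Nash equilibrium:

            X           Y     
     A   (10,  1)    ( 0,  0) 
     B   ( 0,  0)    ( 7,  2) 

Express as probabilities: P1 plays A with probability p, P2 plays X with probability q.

p = 0.6667, q = 0.4118

Work:
Find probabilities that make opponent indifferent:
P2 chooses q to make P1 indifferent between A and B
P1 chooses p to make P2 indifferent between X and Y
Mixed NE: P1 plays (A: 0.6667, B: 0.3333), P2 plays (X: 0.4118, Y: 0.5882)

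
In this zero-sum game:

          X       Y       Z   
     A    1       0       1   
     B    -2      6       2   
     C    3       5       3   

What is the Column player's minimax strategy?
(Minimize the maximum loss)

Column should play X or Z (all achieve the minimum), value = 3

Work:
Column player minimizes Row's maximum payoff:
Column X: max payoff to Row = 3
Column Y: max payoff to Row = 6
Column Z: max payoff to Row = 3
Minimum is 3, achieved by columns X, Z (tied).
Each of X or Z is a minimax strategy.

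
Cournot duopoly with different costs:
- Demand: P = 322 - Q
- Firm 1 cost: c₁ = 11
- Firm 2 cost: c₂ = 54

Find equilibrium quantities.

q₁* = 118.0, q₂* = 75.0

Work:
Reaction: q₁ = (322 - 11 - q₂)/2
Reaction: q₂ = (322 - 54 - q₁)/2
Solve simultaneously:
q₁* = (322 - 2×11 + 54)/3 = 118.0
q₂* = (322 - 2×54 + 11)/3 = 75.0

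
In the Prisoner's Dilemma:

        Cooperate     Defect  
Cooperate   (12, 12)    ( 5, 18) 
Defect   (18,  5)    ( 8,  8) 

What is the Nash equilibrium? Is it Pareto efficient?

(Defect, Defect) is NE; not Pareto efficient

Work:
Defect dominates Cooperate for both players:
If P2 cooperates: Defect (18) > Cooperate (12)
If P2 defects: Defect (8) > Cooperate (5)
NE: (Defect, Defect) with payoff (8, 8)
But (Cooperate, Cooperate) = (12, 12) Pareto dominates (8, 8)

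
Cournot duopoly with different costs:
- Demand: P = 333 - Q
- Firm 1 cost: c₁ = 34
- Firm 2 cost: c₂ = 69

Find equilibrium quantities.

q₁* = 111.33, q₂* = 76.33

Work:
Reaction: q₁ = (333 - 34 - q₂)/2
Reaction: q₂ = (333 - 69 - q₁)/2
Solve simultaneously:
q₁* = (333 - 2×34 + 69)/3 = 111.33
q₂* = (333 - 2×69 + 34)/3 = 76.33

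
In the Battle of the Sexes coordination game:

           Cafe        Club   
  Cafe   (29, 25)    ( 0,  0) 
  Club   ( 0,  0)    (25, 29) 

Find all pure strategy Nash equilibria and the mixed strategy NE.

Pure NE: (Cafe, Cafe) and (Club, Club); Mixed NE: p = 0.537, q = 0.463

Work:
Check pure NE:
(Cafe, Cafe): (29, 25) - no unilateral deviation beneficial
(Club, Club): (25, 29) - no unilateral deviation beneficial
Mixed NE: P1 plays Cafe with p = 0.537, P2 plays Cafe with q = 0.463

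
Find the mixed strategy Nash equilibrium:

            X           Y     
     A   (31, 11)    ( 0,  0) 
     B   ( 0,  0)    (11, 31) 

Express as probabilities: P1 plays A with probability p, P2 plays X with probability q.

p = 0.7381, q = 0.2619

Work:
Find probabilities that make opponent indifferent:
P2 chooses q to make P1 indifferent between A and B
P1 chooses p to make P2 indifferent between X and Y
Mixed NE: P1 plays (A: 0.7381, B: 0.2619), P2 plays (X: 0.2619, Y: 0.7381)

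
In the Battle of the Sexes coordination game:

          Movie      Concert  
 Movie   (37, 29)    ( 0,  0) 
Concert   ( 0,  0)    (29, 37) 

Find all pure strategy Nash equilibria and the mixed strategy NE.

Pure NE: (Movie, Movie) and (Concert, Concert); Mixed NE: p = 0.5606, q = 0.4394

Work:
Check pure NE:
(Movie, Movie): (37, 29) - no unilateral deviation beneficial
(Concert, Concert): (29, 37) - no unilateral deviation beneficial
Mixed NE: P1 plays Movie with p = 0.5606, P2 plays Movie with q = 0.4394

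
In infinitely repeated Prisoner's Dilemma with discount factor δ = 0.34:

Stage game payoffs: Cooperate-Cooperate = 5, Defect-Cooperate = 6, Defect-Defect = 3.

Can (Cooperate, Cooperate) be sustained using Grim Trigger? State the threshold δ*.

δ* = 0.3333; since δ = 0.34 ≥ 0.3333, cooperation can be sustained

Work:
For Grim Trigger:
Cooperate forever: 5/(1-δ)
Defect then punished: 6 + 3·δ/(1-δ)
Need: 5/(1-δ) ≥ 6 + 3·δ/(1-δ)
Solving: δ ≥ (T-R)/(T-P) = (6-5)/(6-3) = 0.3333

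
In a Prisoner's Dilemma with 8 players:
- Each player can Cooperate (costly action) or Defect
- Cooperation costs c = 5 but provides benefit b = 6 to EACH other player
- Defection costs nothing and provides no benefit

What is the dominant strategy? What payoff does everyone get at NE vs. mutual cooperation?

Dominant: Defect; NE payoff = 0; Coop payoff = 37

Work:
Defect dominates (saves cost c = 5, benefit to others is external)
NE: All defect → everyone gets 0
If all cooperate: each receives (7)×6 - 5 = 37
Social dilemma: 37 > 0 but NE gives 0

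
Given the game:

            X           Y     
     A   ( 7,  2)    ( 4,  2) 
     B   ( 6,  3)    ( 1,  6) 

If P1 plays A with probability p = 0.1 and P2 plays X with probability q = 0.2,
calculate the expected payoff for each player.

E[P1] = 2.26, E[P2] = 5.06

Work:
E[P1] = p·q·π₁(A,X) + p·(1-q)·π₁(A,Y) + (1-p)·q·π₁(B,X) + (1-p)·(1-q)·π₁(B,Y)
= 0.1·0.2·7 + 0.1·0.8·4 + 0.9·0.2·6 + 0.9·0.8·1
= 2.26

E[P2] = 5.06 (similar calculation)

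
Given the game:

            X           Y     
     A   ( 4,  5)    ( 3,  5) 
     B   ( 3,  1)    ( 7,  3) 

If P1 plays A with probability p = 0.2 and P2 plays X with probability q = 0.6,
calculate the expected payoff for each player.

E[P1] = 4.4, E[P2] = 2.44

Work:
E[P1] = p·q·π₁(A,X) + p·(1-q)·π₁(A,Y) + (1-p)·q·π₁(B,X) + (1-p)·(1-q)·π₁(B,Y)
= 0.2·0.6·4 + 0.2·0.4·3 + 0.8·0.6·3 + 0.8·0.4·7
= 4.4

E[P2] = 2.44 (similar calculation)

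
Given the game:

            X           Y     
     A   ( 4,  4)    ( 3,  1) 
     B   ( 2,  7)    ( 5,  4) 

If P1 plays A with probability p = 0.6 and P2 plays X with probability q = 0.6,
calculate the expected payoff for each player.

E[P1] = 3.44, E[P2] = 4.0

Work:
E[P1] = p·q·π₁(A,X) + p·(1-q)·π₁(A,Y) + (1-p)·q·π₁(B,X) + (1-p)·(1-q)·π₁(B,Y)
= 0.6·0.6·4 + 0.6·0.4·3 + 0.4·0.6·2 + 0.4·0.4·5
= 3.44

E[P2] = 4.0 (similar calculation)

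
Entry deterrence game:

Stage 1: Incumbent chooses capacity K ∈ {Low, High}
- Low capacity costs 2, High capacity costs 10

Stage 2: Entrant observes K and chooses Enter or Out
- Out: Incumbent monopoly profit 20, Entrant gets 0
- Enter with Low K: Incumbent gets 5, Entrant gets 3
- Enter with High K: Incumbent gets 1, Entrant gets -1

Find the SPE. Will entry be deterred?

SPE: (High, Enter|Low, Out|High); Entry deterred. Incumbent net profit = 10

Work:
After Low K: Entrant enters (3 > 0)
After High K: Entrant stays out (-1 < 0)
Incumbent: Low → 5−2=3, High → 20−10=10
Incumbent chooses High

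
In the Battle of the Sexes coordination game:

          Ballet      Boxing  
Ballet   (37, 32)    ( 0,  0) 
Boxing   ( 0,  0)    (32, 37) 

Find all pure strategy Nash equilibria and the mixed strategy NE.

Pure NE: (Ballet, Ballet) and (Boxing, Boxing); Mixed NE: p = 0.5362, q = 0.4638

Work:
Check pure NE:
(Ballet, Ballet): (37, 32) - no unilateral deviation beneficial
(Boxing, Boxing): (32, 37) - no unilateral deviation beneficial
Mixed NE: P1 plays Ballet with p = 0.5362, P2 plays Ballet with q = 0.4638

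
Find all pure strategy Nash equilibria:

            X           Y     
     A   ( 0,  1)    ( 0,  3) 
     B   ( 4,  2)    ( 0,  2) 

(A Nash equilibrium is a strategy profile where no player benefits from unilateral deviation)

Nash equilibrium: (A, Y), (B, X), (B, Y)

Work:
Best responses:
  P1 vs X: payoffs [0, 4] → best response B (payoff 4)
  P1 vs Y: payoffs [0, 0] → best response A/B (payoff 0)
  P2 vs A: payoffs [1, 3] → best response Y (payoff 3)
  P2 vs B: payoffs [2, 2] → best response X/Y (payoff 2)
Mutual best responses: (A,Y), (B,X), (B,Y) → Nash equilibria.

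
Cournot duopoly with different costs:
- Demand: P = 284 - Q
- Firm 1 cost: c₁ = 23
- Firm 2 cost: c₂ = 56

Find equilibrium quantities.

q₁* = 98.0, q₂* = 65.0

Work:
Reaction: q₁ = (284 - 23 - q₂)/2
Reaction: q₂ = (284 - 56 - q₁)/2
Solve simultaneously:
q₁* = (284 - 2×23 + 56)/3 = 98.0
q₂* = (284 - 2×56 + 23)/3 = 65.0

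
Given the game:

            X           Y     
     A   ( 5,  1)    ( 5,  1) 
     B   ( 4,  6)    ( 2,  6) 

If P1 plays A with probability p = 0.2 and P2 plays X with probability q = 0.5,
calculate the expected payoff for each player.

E[P1] = 3.4, E[P2] = 5.0

Work:
E[P1] = p·q·π₁(A,X) + p·(1-q)·π₁(A,Y) + (1-p)·q·π₁(B,X) + (1-p)·(1-q)·π₁(B,Y)
= 0.2·0.5·5 + 0.2·0.5·5 + 0.8·0.5·4 + 0.8·0.5·2
= 3.4

E[P2] = 5.0 (similar calculation)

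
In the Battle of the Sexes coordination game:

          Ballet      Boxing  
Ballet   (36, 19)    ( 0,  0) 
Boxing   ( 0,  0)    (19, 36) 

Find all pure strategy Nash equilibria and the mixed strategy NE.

Pure NE: (Ballet, Ballet) and (Boxing, Boxing); Mixed NE: p = 0.6545, q = 0.3455

Work:
Check pure NE:
(Ballet, Ballet): (36, 19) - no unilateral deviation beneficial
(Boxing, Boxing): (19, 36) - no unilateral deviation beneficial
Mixed NE: P1 plays Ballet with p = 0.6545, P2 plays Ballet with q = 0.3455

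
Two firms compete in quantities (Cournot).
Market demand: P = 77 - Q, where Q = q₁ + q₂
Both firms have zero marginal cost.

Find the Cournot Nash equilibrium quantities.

q₁* = q₂* = 25.67; P* = 25.67

Work:
Profit: π_i = P·q_i = (a - q_i - q_j)·q_i
FOC: ∂π_i/∂q_i = a - 2q_i - q_j = 0
Reaction function: q_i = (77 - q_j)/2
Symmetry: q* = 77/3 = 25.67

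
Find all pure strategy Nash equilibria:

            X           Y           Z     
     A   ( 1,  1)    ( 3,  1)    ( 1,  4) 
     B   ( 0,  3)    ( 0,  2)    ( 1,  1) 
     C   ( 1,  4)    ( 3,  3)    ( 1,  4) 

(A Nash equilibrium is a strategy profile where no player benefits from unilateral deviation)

Nash equilibrium: (A, Z), (C, X), (C, Z)

Work:
Best responses:
  P1 vs X: payoffs [1, 0, 1] → best response A/C (payoff 1)
  P1 vs Y: payoffs [3, 0, 3] → best response A/C (payoff 3)
  P1 vs Z: payoffs [1, 1, 1] → best response A/B/C (payoff 1)
  P2 vs A: payoffs [1, 1, 4] → best response Z (payoff 4)
  P2 vs B: payoffs [3, 2, 1] → best response X (payoff 3)
  P2 vs C: payoffs [4, 3, 4] → best response X/Z (payoff 4)
Mutual best responses: (A,Z), (C,X), (C,Z) → Nash equilibria.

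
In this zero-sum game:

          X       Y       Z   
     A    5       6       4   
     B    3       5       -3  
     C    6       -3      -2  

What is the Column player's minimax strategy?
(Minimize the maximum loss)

Column should play Z, value = 4

Work:
Column player minimizes Row's maximum payoff:
Column X: max payoff to Row = 6
Column Y: max payoff to Row = 6
Column Z: max payoff to Row = 4
Minimum is 4, achieved by column Z.
Minimax strategy: Z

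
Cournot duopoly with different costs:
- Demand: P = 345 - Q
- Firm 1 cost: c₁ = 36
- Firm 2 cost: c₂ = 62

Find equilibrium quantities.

q₁* = 111.67, q₂* = 85.67

Work:
Reaction: q₁ = (345 - 36 - q₂)/2
Reaction: q₂ = (345 - 62 - q₁)/2
Solve simultaneously:
q₁* = (345 - 2×36 + 62)/3 = 111.67
q₂* = (345 - 2×62 + 36)/3 = 85.67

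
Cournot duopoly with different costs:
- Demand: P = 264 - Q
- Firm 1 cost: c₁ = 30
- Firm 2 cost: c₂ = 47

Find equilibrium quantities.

q₁* = 83.67, q₂* = 66.67

Work:
Reaction: q₁ = (264 - 30 - q₂)/2
Reaction: q₂ = (264 - 47 - q₁)/2
Solve simultaneously:
q₁* = (264 - 2×30 + 47)/3 = 83.67
q₂* = (264 - 2×47 + 30)/3 = 66.67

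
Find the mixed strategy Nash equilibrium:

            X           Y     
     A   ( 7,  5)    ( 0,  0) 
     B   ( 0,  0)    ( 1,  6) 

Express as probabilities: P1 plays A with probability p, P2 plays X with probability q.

p = 0.5455, q = 0.125

Work:
Find probabilities that make opponent indifferent:
P2 chooses q to make P1 indifferent between A and B
P1 chooses p to make P2 indifferent between X and Y
Mixed NE: P1 plays (A: 0.5455, B: 0.4545), P2 plays (X: 0.125, Y: 0.875)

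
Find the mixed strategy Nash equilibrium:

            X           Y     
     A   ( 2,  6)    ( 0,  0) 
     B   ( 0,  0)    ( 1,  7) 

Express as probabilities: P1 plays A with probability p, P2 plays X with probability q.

p = 0.5385, q = 0.3333

Work:
Find probabilities that make opponent indifferent:
P2 chooses q to make P1 indifferent between A and B
P1 chooses p to make P2 indifferent between X and Y
Mixed NE: P1 plays (A: 0.5385, B: 0.4615), P2 plays (X: 0.3333, Y: 0.6667)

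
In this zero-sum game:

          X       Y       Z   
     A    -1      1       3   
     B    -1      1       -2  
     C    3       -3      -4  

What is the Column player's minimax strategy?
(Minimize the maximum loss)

Column should play Y, value = 1

Work:
Column player minimizes Row's maximum payoff:
Column X: max payoff to Row = 3
Column Y: max payoff to Row = 1
Column Z: max payoff to Row = 3
Minimum is 1, achieved by column Y.
Minimax strategy: Y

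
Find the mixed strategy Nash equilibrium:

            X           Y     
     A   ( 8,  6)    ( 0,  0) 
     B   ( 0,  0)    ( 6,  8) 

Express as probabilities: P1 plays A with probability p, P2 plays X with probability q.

p = 0.5714, q = 0.4286

Work:
Find probabilities that make opponent indifferent:
P2 chooses q to make P1 indifferent between A and B
P1 chooses p to make P2 indifferent between X and Y
Mixed NE: P1 plays (A: 0.5714, B: 0.4286), P2 plays (X: 0.4286, Y: 0.5714)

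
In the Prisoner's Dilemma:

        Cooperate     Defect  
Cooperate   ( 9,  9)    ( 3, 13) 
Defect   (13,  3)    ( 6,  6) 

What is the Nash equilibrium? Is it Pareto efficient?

(Defect, Defect) is NE; not Pareto efficient

Work:
Defect dominates Cooperate for both players:
If P2 cooperates: Defect (13) > Cooperate (9)
If P2 defects: Defect (6) > Cooperate (3)
NE: (Defect, Defect) with payoff (6, 6)
But (Cooperate, Cooperate) = (9, 9) Pareto dominates (6, 6)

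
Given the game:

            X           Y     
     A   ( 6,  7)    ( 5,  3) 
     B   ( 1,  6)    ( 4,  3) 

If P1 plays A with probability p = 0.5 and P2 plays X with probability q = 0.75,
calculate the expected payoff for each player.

E[P1] = 3.75, E[P2] = 5.625

Work:
E[P1] = p·q·π₁(A,X) + p·(1-q)·π₁(A,Y) + (1-p)·q·π₁(B,X) + (1-p)·(1-q)·π₁(B,Y)
= 0.5·0.75·6 + 0.5·0.25·5 + 0.5·0.75·1 + 0.5·0.25·4
= 3.75

E[P2] = 5.625 (similar calculation)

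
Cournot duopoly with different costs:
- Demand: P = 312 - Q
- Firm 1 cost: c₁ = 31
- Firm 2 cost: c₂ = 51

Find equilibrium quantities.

q₁* = 100.33, q₂* = 80.33

Work:
Reaction: q₁ = (312 - 31 - q₂)/2
Reaction: q₂ = (312 - 51 - q₁)/2
Solve simultaneously:
q₁* = (312 - 2×31 + 51)/3 = 100.33
q₂* = (312 - 2×51 + 31)/3 = 80.33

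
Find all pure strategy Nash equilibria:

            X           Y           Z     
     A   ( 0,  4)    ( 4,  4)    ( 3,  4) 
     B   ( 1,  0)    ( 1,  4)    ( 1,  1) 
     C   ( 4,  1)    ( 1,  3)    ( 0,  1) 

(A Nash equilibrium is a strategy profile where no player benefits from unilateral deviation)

Nash equilibrium: (A, Y), (A, Z)

Work:
Best responses:
  P1 vs X: payoffs [0, 1, 4] → best response C (payoff 4)
  P1 vs Y: payoffs [4, 1, 1] → best response A (payoff 4)
  P1 vs Z: payoffs [3, 1, 0] → best response A (payoff 3)
  P2 vs A: payoffs [4, 4, 4] → best response X/Y/Z (payoff 4)
  P2 vs B: payoffs [0, 4, 1] → best response Y (payoff 4)
  P2 vs C: payoffs [1, 3, 1] → best response Y (payoff 3)
Mutual best responses: (A,Y), (A,Z) → Nash equilibria.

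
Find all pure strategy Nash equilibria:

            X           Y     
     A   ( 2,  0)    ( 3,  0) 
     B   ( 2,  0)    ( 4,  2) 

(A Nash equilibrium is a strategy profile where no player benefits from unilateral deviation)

Nash equilibrium: (A, X), (B, Y)

Work:
Best responses:
  P1 vs X: payoffs [2, 2] → best response A/B (payoff 2)
  P1 vs Y: payoffs [3, 4] → best response B (payoff 4)
  P2 vs A: payoffs [0, 0] → best response X/Y (payoff 0)
  P2 vs B: payoffs [0, 2] → best response Y (payoff 2)
Mutual best responses: (A,X), (B,Y) → Nash equilibria.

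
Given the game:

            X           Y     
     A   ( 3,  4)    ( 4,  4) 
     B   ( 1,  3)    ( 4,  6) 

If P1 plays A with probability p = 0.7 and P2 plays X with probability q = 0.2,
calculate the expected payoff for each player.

E[P1] = 3.68, E[P2] = 4.42

Work:
E[P1] = p·q·π₁(A,X) + p·(1-q)·π₁(A,Y) + (1-p)·q·π₁(B,X) + (1-p)·(1-q)·π₁(B,Y)
= 0.7·0.2·3 + 0.7·0.8·4 + 0.3·0.2·1 + 0.3·0.8·4
= 3.68

E[P2] = 4.42 (similar calculation)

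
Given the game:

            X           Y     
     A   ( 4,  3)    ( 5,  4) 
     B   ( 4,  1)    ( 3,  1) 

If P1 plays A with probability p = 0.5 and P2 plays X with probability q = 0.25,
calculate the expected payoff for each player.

E[P1] = 4.0, E[P2] = 2.375

Work:
E[P1] = p·q·π₁(A,X) + p·(1-q)·π₁(A,Y) + (1-p)·q·π₁(B,X) + (1-p)·(1-q)·π₁(B,Y)
= 0.5·0.25·4 + 0.5·0.75·5 + 0.5·0.25·4 + 0.5·0.75·3
= 4.0

E[P2] = 2.375 (similar calculation)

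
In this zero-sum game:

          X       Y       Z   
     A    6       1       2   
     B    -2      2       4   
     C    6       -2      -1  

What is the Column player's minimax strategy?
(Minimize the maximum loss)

Column should play Y, value = 2

Work:
Column player minimizes Row's maximum payoff:
Column X: max payoff to Row = 6
Column Y: max payoff to Row = 2
Column Z: max payoff to Row = 4
Minimum is 2, achieved by column Y.
Minimax strategy: Y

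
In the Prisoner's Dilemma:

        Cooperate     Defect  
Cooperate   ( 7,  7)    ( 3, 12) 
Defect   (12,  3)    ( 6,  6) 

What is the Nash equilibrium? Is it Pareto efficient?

(Defect, Defect) is NE; not Pareto efficient

Work:
Defect dominates Cooperate for both players:
If P2 cooperates: Defect (12) > Cooperate (7)
If P2 defects: Defect (6) > Cooperate (3)
NE: (Defect, Defect) with payoff (6, 6)
But (Cooperate, Cooperate) = (7, 7) Pareto dominates (6, 6)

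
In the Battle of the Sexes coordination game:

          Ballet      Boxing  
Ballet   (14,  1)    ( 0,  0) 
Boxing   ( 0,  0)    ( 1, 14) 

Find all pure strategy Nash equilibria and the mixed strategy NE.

Pure NE: (Ballet, Ballet) and (Boxing, Boxing); Mixed NE: p = 0.9333, q = 0.0667

Work:
Check pure NE:
(Ballet, Ballet): (14, 1) - no unilateral deviation beneficial
(Boxing, Boxing): (1, 14) - no unilateral deviation beneficial
Mixed NE: P1 plays Ballet with p = 0.9333, P2 plays Ballet with q = 0.0667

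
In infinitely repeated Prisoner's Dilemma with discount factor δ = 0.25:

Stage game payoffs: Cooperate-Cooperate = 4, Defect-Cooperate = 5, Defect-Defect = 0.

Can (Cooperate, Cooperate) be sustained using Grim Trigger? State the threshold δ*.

δ* = 0.2; since δ = 0.25 ≥ 0.2, cooperation can be sustained

Work:
For Grim Trigger:
Cooperate forever: 4/(1-δ)
Defect then punished: 5 + 0·δ/(1-δ)
Need: 4/(1-δ) ≥ 5 + 0·δ/(1-δ)
Solving: δ ≥ (T-R)/(T-P) = (5-4)/(5-0) = 0.2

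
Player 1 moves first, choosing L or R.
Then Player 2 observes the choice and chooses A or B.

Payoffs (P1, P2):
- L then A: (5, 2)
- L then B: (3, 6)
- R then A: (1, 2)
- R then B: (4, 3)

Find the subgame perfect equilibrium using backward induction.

P1 plays R, P2 plays B after L and B after R; Payoff (4, 3)

Work:
Backward induction:
After L: P2 chooses B → P1 gets 3
After R: P2 chooses B → P1 gets 4
P1 chooses R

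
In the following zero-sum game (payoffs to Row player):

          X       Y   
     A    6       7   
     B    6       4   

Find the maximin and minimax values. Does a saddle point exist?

Maximin = 6, Minimax = 6, Saddle: True

Work:
Row minimums: [6, 4] → maximin = 6
Column maximums: [6, 7] → minimax = 6
Saddle point exists! Game value = 6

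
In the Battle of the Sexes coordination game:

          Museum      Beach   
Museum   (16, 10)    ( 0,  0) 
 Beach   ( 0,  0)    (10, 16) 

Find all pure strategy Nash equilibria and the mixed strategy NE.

Pure NE: (Museum, Museum) and (Beach, Beach); Mixed NE: p = 0.6154, q = 0.3846

Work:
Check pure NE:
(Museum, Museum): (16, 10) - no unilateral deviation beneficial
(Beach, Beach): (10, 16) - no unilateral deviation beneficial
Mixed NE: P1 plays Museum with p = 0.6154, P2 plays Museum with q = 0.3846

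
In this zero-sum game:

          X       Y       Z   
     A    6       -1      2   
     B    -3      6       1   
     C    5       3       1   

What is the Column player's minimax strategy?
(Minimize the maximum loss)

Column should play Z, value = 2

Work:
Column player minimizes Row's maximum payoff:
Column X: max payoff to Row = 6
Column Y: max payoff to Row = 6
Column Z: max payoff to Row = 2
Minimum is 2, achieved by column Z.
Minimax strategy: Z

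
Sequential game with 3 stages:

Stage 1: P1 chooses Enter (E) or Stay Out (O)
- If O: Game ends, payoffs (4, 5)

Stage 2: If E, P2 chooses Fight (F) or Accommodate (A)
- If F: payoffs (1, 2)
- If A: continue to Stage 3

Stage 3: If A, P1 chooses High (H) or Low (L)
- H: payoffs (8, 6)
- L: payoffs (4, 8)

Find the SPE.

SPE: (E, A, H); Outcome (8, 6)

Work:
Stage 3: P1 chooses H (8 vs 4)
Stage 2: P2: F->2, A->6 (anticipating H). Choose A
Stage 1: P1: O->4, E->8 (anticipating A, H). Choose E
SPE path: E -> A -> H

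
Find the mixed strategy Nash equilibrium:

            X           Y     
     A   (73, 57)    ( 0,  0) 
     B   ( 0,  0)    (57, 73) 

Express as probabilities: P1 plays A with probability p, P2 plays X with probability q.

p = 0.5615, q = 0.4385

Work:
Find probabilities that make opponent indifferent:
P2 chooses q to make P1 indifferent between A and B
P1 chooses p to make P2 indifferent between X and Y
Mixed NE: P1 plays (A: 0.5615, B: 0.4385), P2 plays (X: 0.4385, Y: 0.5615)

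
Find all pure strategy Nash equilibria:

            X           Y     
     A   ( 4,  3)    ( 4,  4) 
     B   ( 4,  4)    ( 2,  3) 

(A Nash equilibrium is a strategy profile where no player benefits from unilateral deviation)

Nash equilibrium: (A, Y), (B, X)

Work:
Best responses:
  P1 vs X: payoffs [4, 4] → best response A/B (payoff 4)
  P1 vs Y: payoffs [4, 2] → best response A (payoff 4)
  P2 vs A: payoffs [3, 4] → best response Y (payoff 4)
  P2 vs B: payoffs [4, 3] → best response X (payoff 4)
Mutual best responses: (A,Y), (B,X) → Nash equilibria.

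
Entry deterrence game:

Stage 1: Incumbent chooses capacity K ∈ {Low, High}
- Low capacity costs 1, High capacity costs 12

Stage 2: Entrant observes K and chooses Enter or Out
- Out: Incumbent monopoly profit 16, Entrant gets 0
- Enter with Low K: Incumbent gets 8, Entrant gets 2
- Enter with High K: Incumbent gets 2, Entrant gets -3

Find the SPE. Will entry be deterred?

SPE: (Low, Enter|Low, Out|High); Entry not deterred. Incumbent net profit = 7, Entrant gets 2

Work:
After Low K: Entrant enters (2 > 0)
After High K: Entrant stays out (-3 < 0)
Incumbent: Low → 8−1=7, High → 16−12=4
Incumbent chooses Low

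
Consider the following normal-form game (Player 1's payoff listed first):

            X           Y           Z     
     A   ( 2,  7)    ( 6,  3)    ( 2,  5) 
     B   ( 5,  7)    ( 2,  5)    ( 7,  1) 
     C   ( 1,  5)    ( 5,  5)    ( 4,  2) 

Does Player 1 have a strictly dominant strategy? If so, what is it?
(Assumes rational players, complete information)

No strictly dominant strategy exists for Player 1

Work:
A strategy strictly dominates another if it gives a strictly higher payoff against every opponent action. Compare each pair of P1's strategies column-by-column:
  A vs B: [2 vs 5, 6 vs 2, 2 vs 7] → A does not strictly dominate B (column X: 2 ≤ 5)
  A vs C: [2 vs 1, 6 vs 5, 2 vs 4] → A does not strictly dominate C (column Z: 2 ≤ 4)
  B vs A: [5 vs 2, 2 vs 6, 7 vs 2] → B does not strictly dominate A (column Y: 2 ≤ 6)
  B vs C: [5 vs 1, 2 vs 5, 7 vs 4] → B does not strictly dominate C (column Y: 2 ≤ 5)
  C vs A: [1 vs 2, 5 vs 6, 4 vs 2] → C does not strictly dominate A (column X: 1 ≤ 2)
  C vs B: [1 vs 5, 5 vs 2, 4 vs 7] → C does not strictly dominate B (column X: 1 ≤ 5)
No single strategy strictly dominates all others → no strictly dominant strategy.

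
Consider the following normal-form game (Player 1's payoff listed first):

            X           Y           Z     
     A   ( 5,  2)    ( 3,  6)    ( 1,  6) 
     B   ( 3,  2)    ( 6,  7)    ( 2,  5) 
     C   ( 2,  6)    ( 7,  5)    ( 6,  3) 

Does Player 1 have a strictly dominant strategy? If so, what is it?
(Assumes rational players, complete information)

No strictly dominant strategy exists for Player 1

Work:
A strategy strictly dominates another if it gives a strictly higher payoff against every opponent action. Compare each pair of P1's strategies column-by-column:
  A vs B: [5 vs 3, 3 vs 6, 1 vs 2] → A does not strictly dominate B (column Y: 3 ≤ 6)
  A vs C: [5 vs 2, 3 vs 7, 1 vs 6] → A does not strictly dominate C (column Y: 3 ≤ 7)
  B vs A: [3 vs 5, 6 vs 3, 2 vs 1] → B does not strictly dominate A (column X: 3 ≤ 5)
  B vs C: [3 vs 2, 6 vs 7, 2 vs 6] → B does not strictly dominate C (column Y: 6 ≤ 7)
  C vs A: [2 vs 5, 7 vs 3, 6 vs 1] → C does not strictly dominate A (column X: 2 ≤ 5)
  C vs B: [2 vs 3, 7 vs 6, 6 vs 2] → C does not strictly dominate B (column X: 2 ≤ 3)
No single strategy strictly dominates all others → no strictly dominant strategy.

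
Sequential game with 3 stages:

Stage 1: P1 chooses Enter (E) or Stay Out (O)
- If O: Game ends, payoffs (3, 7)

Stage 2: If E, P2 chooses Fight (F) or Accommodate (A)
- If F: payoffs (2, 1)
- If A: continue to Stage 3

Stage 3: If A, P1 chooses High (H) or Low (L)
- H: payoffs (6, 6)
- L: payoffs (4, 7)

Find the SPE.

SPE: (E, A, H); Outcome (6, 6)

Work:
Stage 3: P1 chooses H (6 vs 4)
Stage 2: P2: F->1, A->6 (anticipating H). Choose A
Stage 1: P1: O->3, E->6 (anticipating A, H). Choose E
SPE path: E -> A -> H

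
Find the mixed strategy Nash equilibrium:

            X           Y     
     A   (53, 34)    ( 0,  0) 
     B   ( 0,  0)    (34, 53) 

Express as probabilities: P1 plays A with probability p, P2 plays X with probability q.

p = 0.6092, q = 0.3908

Work:
Find probabilities that make opponent indifferent:
P2 chooses q to make P1 indifferent between A and B
P1 chooses p to make P2 indifferent between X and Y
Mixed NE: P1 plays (A: 0.6092, B: 0.3908), P2 plays (X: 0.3908, Y: 0.6092)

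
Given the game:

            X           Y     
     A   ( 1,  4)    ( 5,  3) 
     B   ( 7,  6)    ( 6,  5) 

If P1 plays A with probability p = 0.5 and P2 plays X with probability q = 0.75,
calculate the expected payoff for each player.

E[P1] = 4.375, E[P2] = 4.75

Work:
E[P1] = p·q·π₁(A,X) + p·(1-q)·π₁(A,Y) + (1-p)·q·π₁(B,X) + (1-p)·(1-q)·π₁(B,Y)
= 0.5·0.75·1 + 0.5·0.25·5 + 0.5·0.75·7 + 0.5·0.25·6
= 4.375

E[P2] = 4.75 (similar calculation)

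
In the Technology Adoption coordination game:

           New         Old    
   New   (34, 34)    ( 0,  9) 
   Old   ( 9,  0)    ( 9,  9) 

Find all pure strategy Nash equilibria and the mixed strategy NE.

Pure NE: (New, New) and (Old, Old); Mixed NE: p = 0.2647, q = 0.2647

Work:
Check pure NE:
(New, New): (34, 34) - no unilateral deviation beneficial
(Old, Old): (9, 9) - no unilateral deviation beneficial
Mixed NE: P1 plays New with p = 0.2647, P2 plays New with q = 0.2647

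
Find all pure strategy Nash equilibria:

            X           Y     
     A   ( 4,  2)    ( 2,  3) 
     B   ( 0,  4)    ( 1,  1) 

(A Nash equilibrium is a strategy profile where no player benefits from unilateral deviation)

Nash equilibrium: (A, Y)

Work:
Best responses:
  P1 vs X: payoffs [4, 0] → best response A (payoff 4)
  P1 vs Y: payoffs [2, 1] → best response A (payoff 2)
  P2 vs A: payoffs [2, 3] → best response Y (payoff 3)
  P2 vs B: payoffs [4, 1] → best response X (payoff 4)
Mutual best responses: (A,Y) → Nash equilibria.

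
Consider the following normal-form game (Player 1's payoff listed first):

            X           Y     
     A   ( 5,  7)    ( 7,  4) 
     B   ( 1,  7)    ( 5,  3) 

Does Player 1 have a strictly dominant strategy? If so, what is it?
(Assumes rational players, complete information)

Yes, Player 1's strictly dominant strategy is A

Work:
A strategy strictly dominates another if it gives a strictly higher payoff against every opponent action. Compare each pair of P1's strategies column-by-column:
  A vs B: [5 vs 1, 7 vs 5] → A strictly dominates B
  B vs A: [1 vs 5, 5 vs 7] → B does not strictly dominate A (column X: 1 ≤ 5)
A strictly dominates every other strategy → strictly dominant.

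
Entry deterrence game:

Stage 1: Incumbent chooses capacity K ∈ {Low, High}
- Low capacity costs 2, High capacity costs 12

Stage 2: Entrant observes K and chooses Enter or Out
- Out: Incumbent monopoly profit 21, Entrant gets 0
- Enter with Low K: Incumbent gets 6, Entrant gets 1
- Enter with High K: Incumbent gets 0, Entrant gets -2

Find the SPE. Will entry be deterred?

SPE: (High, Enter|Low, Out|High); Entry deterred. Incumbent net profit = 9

Work:
After Low K: Entrant enters (1 > 0)
After High K: Entrant stays out (-2 < 0)
Incumbent: Low → 6−2=4, High → 21−12=9
Incumbent chooses High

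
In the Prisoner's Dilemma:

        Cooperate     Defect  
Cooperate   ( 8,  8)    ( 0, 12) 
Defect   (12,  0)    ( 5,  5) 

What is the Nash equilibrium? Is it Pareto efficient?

(Defect, Defect) is NE; not Pareto efficient

Work:
Defect dominates Cooperate for both players:
If P2 cooperates: Defect (12) > Cooperate (8)
If P2 defects: Defect (5) > Cooperate (0)
NE: (Defect, Defect) with payoff (5, 5)
But (Cooperate, Cooperate) = (8, 8) Pareto dominates (5, 5)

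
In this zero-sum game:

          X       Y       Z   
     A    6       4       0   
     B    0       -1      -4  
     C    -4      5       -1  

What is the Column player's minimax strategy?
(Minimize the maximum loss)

Column should play Z, value = 0

Work:
Column player minimizes Row's maximum payoff:
Column X: max payoff to Row = 6
Column Y: max payoff to Row = 5
Column Z: max payoff to Row = 0
Minimum is 0, achieved by column Z.
Minimax strategy: Z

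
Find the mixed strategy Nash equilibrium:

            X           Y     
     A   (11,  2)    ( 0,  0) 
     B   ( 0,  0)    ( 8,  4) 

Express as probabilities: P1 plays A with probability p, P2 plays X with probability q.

p = 0.6667, q = 0.4211

Work:
Find probabilities that make opponent indifferent:
P2 chooses q to make P1 indifferent between A and B
P1 chooses p to make P2 indifferent between X and Y
Mixed NE: P1 plays (A: 0.6667, B: 0.3333), P2 plays (X: 0.4211, Y: 0.5789)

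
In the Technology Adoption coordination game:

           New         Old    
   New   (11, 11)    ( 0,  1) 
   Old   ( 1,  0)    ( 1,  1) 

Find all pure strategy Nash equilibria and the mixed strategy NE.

Pure NE: (New, New) and (Old, Old); Mixed NE: p = 0.0909, q = 0.0909

Work:
Check pure NE:
(New, New): (11, 11) - no unilateral deviation beneficial
(Old, Old): (1, 1) - no unilateral deviation beneficial
Mixed NE: P1 plays New with p = 0.0909, P2 plays New with q = 0.0909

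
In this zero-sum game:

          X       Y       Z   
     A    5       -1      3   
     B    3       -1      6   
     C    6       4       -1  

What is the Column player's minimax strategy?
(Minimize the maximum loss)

Column should play Y, value = 4

Work:
Column player minimizes Row's maximum payoff:
Column X: max payoff to Row = 6
Column Y: max payoff to Row = 4
Column Z: max payoff to Row = 6
Minimum is 4, achieved by column Y.
Minimax strategy: Y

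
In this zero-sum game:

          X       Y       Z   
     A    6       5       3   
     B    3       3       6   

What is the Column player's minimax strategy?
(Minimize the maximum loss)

Column should play Y, value = 5

Work:
Column player minimizes Row's maximum payoff:
Column X: max payoff to Row = 6
Column Y: max payoff to Row = 5
Column Z: max payoff to Row = 6
Minimum is 5, achieved by column Y.
Minimax strategy: Y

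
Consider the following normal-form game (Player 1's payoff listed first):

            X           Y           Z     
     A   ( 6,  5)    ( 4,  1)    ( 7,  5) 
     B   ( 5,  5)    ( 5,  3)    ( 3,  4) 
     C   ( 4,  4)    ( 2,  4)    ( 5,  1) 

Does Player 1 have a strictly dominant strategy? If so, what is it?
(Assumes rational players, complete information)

No strictly dominant strategy exists for Player 1

Work:
A strategy strictly dominates another if it gives a strictly higher payoff against every opponent action. Compare each pair of P1's strategies column-by-column:
  A vs B: [6 vs 5, 4 vs 5, 7 vs 3] → A does not strictly dominate B (column Y: 4 ≤ 5)
  A vs C: [6 vs 4, 4 vs 2, 7 vs 5] → A strictly dominates C
  B vs A: [5 vs 6, 5 vs 4, 3 vs 7] → B does not strictly dominate A (column X: 5 ≤ 6)
  B vs C: [5 vs 4, 5 vs 2, 3 vs 5] → B does not strictly dominate C (column Z: 3 ≤ 5)
  C vs A: [4 vs 6, 2 vs 4, 5 vs 7] → C does not strictly dominate A (column X: 4 ≤ 6)
  C vs B: [4 vs 5, 2 vs 5, 5 vs 3] → C does not strictly dominate B (column X: 4 ≤ 5)
No single strategy strictly dominates all others → no strictly dominant strategy.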